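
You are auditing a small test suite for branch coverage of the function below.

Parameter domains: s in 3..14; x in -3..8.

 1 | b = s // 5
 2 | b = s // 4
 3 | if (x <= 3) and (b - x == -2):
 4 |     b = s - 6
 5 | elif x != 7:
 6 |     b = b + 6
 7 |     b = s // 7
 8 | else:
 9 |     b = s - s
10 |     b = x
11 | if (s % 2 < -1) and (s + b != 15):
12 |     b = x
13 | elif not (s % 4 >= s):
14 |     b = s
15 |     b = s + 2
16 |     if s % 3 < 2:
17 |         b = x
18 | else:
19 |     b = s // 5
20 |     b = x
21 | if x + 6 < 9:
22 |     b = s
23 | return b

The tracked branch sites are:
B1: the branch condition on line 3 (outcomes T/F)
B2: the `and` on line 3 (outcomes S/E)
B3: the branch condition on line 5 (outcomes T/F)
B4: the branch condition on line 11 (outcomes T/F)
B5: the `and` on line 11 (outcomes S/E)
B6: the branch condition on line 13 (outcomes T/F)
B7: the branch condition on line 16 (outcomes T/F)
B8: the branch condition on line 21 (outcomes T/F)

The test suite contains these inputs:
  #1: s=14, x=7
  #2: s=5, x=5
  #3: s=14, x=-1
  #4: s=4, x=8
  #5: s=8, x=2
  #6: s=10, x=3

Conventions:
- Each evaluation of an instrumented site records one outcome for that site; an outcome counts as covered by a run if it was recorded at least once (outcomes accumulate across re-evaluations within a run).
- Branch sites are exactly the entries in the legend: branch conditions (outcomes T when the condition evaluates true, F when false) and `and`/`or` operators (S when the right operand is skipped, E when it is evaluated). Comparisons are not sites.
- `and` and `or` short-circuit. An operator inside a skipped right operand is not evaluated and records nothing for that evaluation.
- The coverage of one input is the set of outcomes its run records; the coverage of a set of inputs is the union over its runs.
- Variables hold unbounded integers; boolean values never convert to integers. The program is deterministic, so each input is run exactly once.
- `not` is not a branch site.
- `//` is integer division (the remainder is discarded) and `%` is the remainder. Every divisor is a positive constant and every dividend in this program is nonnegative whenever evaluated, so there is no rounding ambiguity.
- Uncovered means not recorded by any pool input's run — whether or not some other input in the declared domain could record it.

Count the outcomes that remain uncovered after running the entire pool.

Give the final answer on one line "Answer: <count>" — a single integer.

test 1 (s=14, x=7) hits B1=F, B2=S, B3=F, B4=F, B5=S, B6=T, B7=F, B8=F
test 2 (s=5, x=5) hits B1=F, B2=S, B3=T, B4=F, B5=S, B6=T, B7=F, B8=F
test 3 (s=14, x=-1) hits B1=F, B2=E, B3=T, B4=F, B5=S, B6=T, B7=F, B8=T
test 4 (s=4, x=8) hits B1=F, B2=S, B3=T, B4=F, B5=S, B6=T, B7=T, B8=F
test 5 (s=8, x=2) hits B1=F, B2=E, B3=T, B4=F, B5=S, B6=T, B7=F, B8=T
test 6 (s=10, x=3) hits B1=F, B2=E, B3=T, B4=F, B5=S, B6=T, B7=T, B8=F
union over the pool: B1=F, B2=S, B2=E, B3=T, B3=F, B4=F, B5=S, B6=T, B7=T, B7=F, B8=T, B8=F
uncovered (4 of 16): B1=T, B4=T, B5=E, B6=F

Answer: 4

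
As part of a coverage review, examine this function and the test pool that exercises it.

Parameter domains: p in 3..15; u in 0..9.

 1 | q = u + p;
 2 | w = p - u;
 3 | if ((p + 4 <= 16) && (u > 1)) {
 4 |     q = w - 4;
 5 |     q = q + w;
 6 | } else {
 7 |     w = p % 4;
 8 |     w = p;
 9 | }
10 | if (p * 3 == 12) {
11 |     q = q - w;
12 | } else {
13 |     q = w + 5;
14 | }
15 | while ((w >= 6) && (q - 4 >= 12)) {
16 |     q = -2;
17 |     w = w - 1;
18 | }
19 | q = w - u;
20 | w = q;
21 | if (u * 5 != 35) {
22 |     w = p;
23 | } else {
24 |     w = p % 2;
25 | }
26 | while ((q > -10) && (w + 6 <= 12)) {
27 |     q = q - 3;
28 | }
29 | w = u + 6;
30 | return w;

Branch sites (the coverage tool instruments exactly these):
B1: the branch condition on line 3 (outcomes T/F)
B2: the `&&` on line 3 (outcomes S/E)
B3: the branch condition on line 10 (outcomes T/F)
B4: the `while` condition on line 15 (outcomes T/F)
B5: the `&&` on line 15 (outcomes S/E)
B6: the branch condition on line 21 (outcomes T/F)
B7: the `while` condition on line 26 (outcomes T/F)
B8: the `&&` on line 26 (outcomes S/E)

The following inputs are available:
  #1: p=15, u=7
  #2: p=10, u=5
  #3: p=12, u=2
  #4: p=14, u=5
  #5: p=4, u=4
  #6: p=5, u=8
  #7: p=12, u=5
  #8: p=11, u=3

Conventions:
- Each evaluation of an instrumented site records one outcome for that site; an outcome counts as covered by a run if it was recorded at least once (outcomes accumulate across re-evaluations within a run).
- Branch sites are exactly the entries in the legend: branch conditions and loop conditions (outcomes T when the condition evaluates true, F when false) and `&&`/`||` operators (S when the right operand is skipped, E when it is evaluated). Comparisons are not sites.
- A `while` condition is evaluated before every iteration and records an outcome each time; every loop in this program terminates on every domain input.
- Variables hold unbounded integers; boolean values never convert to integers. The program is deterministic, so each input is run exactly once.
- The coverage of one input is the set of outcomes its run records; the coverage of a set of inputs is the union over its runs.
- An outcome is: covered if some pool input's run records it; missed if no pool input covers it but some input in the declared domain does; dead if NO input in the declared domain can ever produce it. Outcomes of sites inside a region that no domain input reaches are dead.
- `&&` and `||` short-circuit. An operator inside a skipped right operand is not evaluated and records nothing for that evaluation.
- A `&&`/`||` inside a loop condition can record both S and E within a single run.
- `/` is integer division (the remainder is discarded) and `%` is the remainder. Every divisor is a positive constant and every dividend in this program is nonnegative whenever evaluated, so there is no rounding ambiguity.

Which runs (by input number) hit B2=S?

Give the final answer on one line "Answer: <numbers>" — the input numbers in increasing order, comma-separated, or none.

input #1 (p=15, u=7): records B2=S
input #2 (p=10, u=5): does not record B2=S
input #3 (p=12, u=2): does not record B2=S
input #4 (p=14, u=5): records B2=S
input #5 (p=4, u=4): does not record B2=S
input #6 (p=5, u=8): does not record B2=S
input #7 (p=12, u=5): does not record B2=S
input #8 (p=11, u=3): does not record B2=S

Answer: 1, 4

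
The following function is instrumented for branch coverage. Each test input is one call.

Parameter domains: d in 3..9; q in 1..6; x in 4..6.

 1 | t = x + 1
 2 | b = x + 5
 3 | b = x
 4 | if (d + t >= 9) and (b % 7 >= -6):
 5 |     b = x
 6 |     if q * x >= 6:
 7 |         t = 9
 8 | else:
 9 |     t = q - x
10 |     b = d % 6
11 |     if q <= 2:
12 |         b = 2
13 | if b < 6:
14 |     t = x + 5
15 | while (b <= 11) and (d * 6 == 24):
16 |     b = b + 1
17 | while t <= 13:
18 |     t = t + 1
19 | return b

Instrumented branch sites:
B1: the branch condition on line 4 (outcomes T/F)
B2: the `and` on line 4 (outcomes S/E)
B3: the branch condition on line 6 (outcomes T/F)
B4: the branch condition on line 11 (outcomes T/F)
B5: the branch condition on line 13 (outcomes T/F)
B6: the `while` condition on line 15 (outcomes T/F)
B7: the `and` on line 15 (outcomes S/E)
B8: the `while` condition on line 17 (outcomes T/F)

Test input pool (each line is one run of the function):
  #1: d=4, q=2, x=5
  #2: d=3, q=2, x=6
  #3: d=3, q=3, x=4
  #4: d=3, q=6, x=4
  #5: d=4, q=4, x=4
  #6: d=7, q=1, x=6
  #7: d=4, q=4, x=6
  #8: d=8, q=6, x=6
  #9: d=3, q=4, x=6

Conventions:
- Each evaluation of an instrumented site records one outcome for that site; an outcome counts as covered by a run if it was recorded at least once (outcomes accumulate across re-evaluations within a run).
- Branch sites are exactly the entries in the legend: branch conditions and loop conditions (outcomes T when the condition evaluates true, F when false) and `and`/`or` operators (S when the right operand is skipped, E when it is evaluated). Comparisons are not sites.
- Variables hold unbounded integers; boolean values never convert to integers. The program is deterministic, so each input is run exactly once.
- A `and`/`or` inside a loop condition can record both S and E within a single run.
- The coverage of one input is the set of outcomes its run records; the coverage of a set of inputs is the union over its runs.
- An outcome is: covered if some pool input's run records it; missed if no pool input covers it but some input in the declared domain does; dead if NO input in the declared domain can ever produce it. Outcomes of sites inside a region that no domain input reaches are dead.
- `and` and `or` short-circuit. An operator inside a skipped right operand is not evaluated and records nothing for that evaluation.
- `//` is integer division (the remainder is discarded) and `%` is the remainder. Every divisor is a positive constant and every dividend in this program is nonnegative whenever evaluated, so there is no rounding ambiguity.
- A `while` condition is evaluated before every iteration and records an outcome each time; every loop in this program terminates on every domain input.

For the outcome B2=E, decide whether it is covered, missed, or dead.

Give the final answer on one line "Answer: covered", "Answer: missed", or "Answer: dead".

B2=E is recorded by pool input(s) 1, 2, 5, 6, 7, 8, 9 -> covered

Answer: covered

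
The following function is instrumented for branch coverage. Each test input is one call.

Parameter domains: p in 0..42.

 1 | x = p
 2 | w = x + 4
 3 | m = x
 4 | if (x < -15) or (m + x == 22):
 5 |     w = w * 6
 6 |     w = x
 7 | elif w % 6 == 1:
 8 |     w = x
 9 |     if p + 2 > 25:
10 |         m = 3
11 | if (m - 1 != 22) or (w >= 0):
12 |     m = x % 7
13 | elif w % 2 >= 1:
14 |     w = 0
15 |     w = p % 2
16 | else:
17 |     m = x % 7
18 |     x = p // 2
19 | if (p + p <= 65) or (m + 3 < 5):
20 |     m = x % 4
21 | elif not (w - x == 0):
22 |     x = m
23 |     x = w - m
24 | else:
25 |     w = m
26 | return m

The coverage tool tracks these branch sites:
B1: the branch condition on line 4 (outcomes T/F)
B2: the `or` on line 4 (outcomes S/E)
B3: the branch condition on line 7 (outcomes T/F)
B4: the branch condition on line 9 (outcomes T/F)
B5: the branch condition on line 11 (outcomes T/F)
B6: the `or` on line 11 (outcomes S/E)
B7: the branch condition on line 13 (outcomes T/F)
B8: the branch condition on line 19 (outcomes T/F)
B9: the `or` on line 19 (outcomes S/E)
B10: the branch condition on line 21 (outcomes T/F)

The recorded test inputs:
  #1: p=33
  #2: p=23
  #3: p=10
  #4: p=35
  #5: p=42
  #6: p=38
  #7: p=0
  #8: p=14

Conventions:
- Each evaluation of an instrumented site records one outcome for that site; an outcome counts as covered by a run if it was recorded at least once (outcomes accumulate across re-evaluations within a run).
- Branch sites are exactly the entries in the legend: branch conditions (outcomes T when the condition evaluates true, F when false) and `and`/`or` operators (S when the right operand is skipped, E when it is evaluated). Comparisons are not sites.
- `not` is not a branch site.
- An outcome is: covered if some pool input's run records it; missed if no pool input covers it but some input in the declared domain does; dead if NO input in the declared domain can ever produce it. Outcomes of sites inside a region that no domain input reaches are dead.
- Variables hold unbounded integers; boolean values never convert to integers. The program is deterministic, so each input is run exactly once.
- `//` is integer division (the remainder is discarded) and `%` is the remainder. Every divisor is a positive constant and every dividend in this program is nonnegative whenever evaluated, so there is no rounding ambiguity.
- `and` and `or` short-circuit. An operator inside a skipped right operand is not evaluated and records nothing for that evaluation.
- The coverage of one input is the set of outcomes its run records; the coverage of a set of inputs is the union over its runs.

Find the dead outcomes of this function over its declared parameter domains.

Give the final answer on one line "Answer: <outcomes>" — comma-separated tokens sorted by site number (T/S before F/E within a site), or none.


sweeping the full domain (43 inputs) for each outcome:
  B2=S: unreachable across the whole domain -> dead
  B5=F: unreachable across the whole domain -> dead
  B7=T: unreachable across the whole domain -> dead
  B7=F: unreachable across the whole domain -> dead
  reachable outcomes have witnesses, e.g. B1=T (e.g. p=11), B1=F (e.g. p=0), B2=E (e.g. p=0), B3=T (e.g. p=3)
Answer: B2=S, B5=F, B7=T, B7=F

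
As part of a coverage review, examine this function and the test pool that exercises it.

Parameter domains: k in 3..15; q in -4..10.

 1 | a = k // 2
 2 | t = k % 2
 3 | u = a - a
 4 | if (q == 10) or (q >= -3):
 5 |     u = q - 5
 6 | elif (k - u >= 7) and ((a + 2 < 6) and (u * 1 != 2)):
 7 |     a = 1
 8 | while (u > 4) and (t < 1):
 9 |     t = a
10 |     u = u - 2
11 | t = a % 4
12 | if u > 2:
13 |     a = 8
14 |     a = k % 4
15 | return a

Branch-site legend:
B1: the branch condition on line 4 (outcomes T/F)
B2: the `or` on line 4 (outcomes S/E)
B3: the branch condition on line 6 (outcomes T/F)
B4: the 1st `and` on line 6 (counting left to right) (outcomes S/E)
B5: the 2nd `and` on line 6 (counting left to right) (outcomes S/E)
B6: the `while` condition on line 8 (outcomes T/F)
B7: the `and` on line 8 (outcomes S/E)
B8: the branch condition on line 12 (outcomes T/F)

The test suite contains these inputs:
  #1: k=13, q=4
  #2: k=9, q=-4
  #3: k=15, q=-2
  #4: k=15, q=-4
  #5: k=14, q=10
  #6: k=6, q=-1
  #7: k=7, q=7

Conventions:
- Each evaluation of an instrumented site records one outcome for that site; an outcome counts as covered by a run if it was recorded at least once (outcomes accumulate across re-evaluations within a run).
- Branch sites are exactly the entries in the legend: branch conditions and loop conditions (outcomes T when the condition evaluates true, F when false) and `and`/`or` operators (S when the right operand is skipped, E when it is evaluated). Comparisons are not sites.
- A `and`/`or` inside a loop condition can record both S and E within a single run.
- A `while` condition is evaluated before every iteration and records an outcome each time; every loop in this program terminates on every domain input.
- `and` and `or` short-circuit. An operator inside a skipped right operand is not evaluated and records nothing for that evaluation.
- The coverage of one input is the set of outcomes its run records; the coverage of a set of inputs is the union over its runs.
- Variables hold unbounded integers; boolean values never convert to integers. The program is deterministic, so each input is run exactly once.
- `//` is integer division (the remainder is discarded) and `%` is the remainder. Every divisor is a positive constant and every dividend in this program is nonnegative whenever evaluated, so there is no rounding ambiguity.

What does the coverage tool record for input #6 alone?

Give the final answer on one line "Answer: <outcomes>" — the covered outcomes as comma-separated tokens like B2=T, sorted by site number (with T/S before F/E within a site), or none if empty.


Event log for input #6 (k=6, q=-1):
  B2->E, B1->T, B7->S, B6->F, B8->F
deduplicating events, the covered set is: B1=T, B2=E, B6=F, B7=S, B8=F
Answer: B1=T, B2=E, B6=F, B7=S, B8=F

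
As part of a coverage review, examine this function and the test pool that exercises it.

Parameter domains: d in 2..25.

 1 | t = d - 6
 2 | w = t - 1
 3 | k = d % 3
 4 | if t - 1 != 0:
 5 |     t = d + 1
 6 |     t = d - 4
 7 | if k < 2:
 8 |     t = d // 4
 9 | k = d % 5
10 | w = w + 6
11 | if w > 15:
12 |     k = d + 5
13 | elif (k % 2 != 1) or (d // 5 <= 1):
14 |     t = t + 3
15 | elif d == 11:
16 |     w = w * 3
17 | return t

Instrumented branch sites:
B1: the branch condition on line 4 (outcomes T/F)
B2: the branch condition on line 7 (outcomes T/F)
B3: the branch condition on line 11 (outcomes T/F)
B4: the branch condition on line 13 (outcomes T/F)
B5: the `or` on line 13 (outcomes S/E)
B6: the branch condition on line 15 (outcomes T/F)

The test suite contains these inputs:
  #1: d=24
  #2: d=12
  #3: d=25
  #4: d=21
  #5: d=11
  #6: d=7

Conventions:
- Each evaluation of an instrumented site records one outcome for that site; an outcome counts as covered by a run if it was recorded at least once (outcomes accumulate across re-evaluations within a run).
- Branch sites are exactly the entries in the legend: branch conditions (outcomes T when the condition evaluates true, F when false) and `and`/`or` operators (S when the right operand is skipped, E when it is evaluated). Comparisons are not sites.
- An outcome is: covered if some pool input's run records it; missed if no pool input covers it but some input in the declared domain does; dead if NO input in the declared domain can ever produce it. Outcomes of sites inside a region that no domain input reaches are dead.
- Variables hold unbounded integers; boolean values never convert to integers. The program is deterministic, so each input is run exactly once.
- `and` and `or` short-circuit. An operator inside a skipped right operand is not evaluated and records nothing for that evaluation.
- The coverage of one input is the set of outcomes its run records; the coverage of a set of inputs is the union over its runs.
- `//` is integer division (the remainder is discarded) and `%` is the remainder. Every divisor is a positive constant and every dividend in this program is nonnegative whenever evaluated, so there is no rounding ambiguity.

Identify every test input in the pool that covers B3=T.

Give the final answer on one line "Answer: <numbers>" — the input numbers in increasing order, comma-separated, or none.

input #1 (d=24): covers B3=T
input #2 (d=12): misses B3=T
input #3 (d=25): covers B3=T
input #4 (d=21): covers B3=T
input #5 (d=11): misses B3=T
input #6 (d=7): misses B3=T

Answer: 1, 3, 4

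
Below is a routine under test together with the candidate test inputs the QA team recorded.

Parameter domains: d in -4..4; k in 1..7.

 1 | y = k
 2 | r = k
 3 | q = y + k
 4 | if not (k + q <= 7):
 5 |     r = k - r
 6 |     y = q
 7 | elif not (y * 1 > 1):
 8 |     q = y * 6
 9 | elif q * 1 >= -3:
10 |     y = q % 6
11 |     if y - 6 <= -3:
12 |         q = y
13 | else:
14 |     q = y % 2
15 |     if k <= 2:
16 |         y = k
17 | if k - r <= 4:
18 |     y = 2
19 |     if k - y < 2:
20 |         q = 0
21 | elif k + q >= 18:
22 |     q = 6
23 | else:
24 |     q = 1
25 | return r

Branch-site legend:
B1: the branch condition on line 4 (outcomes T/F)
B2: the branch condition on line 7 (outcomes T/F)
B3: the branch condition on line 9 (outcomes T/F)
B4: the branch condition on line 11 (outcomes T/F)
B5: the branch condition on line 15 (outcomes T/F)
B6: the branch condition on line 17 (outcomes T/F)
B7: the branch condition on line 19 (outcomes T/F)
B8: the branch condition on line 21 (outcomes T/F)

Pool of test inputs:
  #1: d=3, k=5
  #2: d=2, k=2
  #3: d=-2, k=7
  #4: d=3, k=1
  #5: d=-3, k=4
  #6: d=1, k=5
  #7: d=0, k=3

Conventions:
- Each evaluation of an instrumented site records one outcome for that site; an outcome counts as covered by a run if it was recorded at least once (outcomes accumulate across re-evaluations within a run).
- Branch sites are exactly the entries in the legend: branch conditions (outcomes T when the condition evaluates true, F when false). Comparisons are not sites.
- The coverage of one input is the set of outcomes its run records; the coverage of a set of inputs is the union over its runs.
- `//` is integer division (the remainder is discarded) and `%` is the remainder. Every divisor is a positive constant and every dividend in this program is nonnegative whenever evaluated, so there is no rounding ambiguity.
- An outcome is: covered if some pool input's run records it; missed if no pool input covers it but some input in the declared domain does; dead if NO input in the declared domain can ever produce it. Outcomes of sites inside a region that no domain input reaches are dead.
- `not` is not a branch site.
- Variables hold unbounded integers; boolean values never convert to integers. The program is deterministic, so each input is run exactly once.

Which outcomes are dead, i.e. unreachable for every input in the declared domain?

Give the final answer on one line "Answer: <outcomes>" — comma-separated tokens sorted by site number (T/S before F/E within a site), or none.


checking every outcome against all 63 domain inputs:
  B3=F: unreachable across the whole domain -> dead
  B4=T: unreachable across the whole domain -> dead
  B5=T: unreachable across the whole domain -> dead
  B5=F: unreachable across the whole domain -> dead
  reachable outcomes have witnesses, e.g. B1=T (e.g. d=-4, k=3), B1=F (e.g. d=-4, k=1), B2=T (e.g. d=-4, k=1), B2=F (e.g. d=-4, k=2)
Answer: B3=F, B4=T, B5=T, B5=F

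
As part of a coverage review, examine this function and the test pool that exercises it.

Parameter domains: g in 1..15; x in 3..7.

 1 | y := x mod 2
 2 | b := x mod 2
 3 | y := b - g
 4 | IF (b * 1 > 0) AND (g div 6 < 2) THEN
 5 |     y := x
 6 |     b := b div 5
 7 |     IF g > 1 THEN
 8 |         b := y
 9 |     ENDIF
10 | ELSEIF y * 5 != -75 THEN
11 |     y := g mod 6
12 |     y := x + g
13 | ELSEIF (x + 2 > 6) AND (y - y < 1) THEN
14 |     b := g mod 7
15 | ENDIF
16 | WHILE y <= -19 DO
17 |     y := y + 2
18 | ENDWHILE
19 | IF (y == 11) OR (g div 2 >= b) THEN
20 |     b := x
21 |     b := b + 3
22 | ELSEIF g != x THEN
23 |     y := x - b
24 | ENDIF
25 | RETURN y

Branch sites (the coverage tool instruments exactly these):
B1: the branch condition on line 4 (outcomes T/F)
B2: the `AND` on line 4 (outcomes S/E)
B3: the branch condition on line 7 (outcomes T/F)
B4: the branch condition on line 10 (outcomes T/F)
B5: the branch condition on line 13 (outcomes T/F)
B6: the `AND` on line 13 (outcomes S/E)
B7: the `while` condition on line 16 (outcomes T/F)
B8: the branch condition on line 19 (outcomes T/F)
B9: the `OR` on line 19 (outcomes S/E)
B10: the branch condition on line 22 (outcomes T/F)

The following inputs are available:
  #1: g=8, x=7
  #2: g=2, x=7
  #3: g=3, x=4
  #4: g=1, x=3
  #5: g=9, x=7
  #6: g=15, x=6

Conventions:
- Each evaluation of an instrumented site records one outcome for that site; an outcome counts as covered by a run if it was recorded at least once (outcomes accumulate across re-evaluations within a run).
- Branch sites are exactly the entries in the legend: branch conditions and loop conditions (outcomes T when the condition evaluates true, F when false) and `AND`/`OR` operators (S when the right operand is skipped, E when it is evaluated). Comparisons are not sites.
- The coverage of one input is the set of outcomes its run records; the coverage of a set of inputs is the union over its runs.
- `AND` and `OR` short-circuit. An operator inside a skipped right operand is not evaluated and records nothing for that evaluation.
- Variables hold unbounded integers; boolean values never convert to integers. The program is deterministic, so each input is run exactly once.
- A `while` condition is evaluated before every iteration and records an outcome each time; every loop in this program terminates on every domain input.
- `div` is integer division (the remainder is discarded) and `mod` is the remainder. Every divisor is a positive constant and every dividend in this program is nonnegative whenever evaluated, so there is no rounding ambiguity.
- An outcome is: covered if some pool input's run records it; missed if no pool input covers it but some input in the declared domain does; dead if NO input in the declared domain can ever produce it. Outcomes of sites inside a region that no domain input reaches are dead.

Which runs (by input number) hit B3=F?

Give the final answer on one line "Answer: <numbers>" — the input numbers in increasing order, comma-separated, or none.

input #1 (g=8, x=7): misses B3=F
input #2 (g=2, x=7): misses B3=F
input #3 (g=3, x=4): misses B3=F
input #4 (g=1, x=3): covers B3=F
input #5 (g=9, x=7): misses B3=F
input #6 (g=15, x=6): misses B3=F

Answer: 4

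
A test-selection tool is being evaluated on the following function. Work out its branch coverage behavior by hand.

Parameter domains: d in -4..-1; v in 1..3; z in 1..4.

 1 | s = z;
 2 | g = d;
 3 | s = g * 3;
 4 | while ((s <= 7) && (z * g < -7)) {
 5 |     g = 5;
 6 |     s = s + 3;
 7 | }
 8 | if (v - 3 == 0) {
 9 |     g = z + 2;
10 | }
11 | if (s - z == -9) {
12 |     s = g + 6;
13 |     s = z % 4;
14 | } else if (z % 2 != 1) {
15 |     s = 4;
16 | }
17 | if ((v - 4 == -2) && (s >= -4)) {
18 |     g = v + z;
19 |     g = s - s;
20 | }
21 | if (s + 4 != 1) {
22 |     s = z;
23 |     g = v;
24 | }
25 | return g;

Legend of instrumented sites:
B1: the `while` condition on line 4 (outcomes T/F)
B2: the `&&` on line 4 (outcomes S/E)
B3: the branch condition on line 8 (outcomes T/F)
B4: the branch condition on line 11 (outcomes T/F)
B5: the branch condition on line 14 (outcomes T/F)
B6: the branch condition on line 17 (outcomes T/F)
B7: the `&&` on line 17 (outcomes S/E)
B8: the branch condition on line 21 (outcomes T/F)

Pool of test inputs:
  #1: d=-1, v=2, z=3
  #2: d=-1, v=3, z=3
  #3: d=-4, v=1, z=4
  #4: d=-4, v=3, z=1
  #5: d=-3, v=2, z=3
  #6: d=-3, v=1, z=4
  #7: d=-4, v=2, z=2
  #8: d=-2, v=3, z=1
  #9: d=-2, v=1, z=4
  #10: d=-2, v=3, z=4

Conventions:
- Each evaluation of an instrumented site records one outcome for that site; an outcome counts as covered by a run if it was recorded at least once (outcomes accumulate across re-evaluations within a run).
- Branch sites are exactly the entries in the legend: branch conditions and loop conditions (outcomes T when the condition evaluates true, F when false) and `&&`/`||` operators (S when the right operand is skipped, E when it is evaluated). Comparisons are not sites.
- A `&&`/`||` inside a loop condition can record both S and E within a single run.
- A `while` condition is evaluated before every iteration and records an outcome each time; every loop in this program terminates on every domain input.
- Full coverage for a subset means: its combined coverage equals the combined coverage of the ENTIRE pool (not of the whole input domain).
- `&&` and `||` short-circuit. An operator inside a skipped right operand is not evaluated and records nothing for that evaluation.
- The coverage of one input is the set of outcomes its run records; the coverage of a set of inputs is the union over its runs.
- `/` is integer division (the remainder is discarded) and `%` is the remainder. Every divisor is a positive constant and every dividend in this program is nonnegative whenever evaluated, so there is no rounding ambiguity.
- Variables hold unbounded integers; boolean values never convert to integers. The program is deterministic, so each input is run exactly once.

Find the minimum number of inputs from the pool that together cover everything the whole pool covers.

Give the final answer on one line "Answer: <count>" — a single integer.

run #1 (d=-1, v=2, z=3) runs B2->E, B1->F, B3->F, B4->F, B5->F, B7->E, B6->T, B8->F; records B1=F, B2=E, B3=F, B4=F, B5=F, B6=T, B7=E, B8=F
run #2 (d=-1, v=3, z=3) runs B2->E, B1->F, B3->T, B4->F, B5->F, B7->S, B6->F, B8->F; records B1=F, B2=E, B3=T, B4=F, B5=F, B6=F, B7=S, B8=F
run #3 (d=-4, v=1, z=4) runs B2->E, B1->T, B2->E, B1->F, B3->F, B4->F, B5->T, B7->S, B6->F, B8->T; records B1=T, B1=F, B2=E, B3=F, B4=F, B5=T, B6=F, B7=S, B8=T
run #4 (d=-4, v=3, z=1) runs B2->E, B1->F, B3->T, B4->F, B5->F, B7->S, B6->F, B8->T; records B1=F, B2=E, B3=T, B4=F, B5=F, B6=F, B7=S, B8=T
run #5 (d=-3, v=2, z=3) runs B2->E, B1->T, B2->E, B1->F, B3->F, B4->T, B7->E, B6->T, B8->T; records B1=T, B1=F, B2=E, B3=F, B4=T, B6=T, B7=E, B8=T
run #6 (d=-3, v=1, z=4) runs B2->E, B1->T, B2->E, B1->F, B3->F, B4->F, B5->T, B7->S, B6->F, B8->T; records B1=T, B1=F, B2=E, B3=F, B4=F, B5=T, B6=F, B7=S, B8=T
run #7 (d=-4, v=2, z=2) runs B2->E, B1->T, B2->E, B1->F, B3->F, B4->F, B5->T, B7->E, B6->T, B8->T; records B1=T, B1=F, B2=E, B3=F, B4=F, B5=T, B6=T, B7=E, B8=T
run #8 (d=-2, v=3, z=1) runs B2->E, B1->F, B3->T, B4->F, B5->F, B7->S, B6->F, B8->T; records B1=F, B2=E, B3=T, B4=F, B5=F, B6=F, B7=S, B8=T
run #9 (d=-2, v=1, z=4) runs B2->E, B1->T, B2->E, B1->F, B3->F, B4->F, B5->T, B7->S, B6->F, B8->T; records B1=T, B1=F, B2=E, B3=F, B4=F, B5=T, B6=F, B7=S, B8=T
run #10 (d=-2, v=3, z=4) runs B2->E, B1->T, B2->E, B1->F, B3->T, B4->F, B5->T, B7->S, B6->F, B8->T; records B1=T, B1=F, B2=E, B3=T, B4=F, B5=T, B6=F, B7=S, B8=T
pool-wide coverage (15 outcomes): B1=T, B1=F, B2=E, B3=T, B3=F, B4=T, B4=F, B5=T, B5=F, B6=T, B6=F, B7=S, B7=E, B8=T, B8=F
checked all size-1 subsets: none covers 15 outcomes (max 9/15)
checked all size-2 subsets: none covers 15 outcomes (max 14/15)
size 3: inputs {1, 5, 10} cover all 15 outcomes, and no lexicographically smaller subset of this size does

Answer: 3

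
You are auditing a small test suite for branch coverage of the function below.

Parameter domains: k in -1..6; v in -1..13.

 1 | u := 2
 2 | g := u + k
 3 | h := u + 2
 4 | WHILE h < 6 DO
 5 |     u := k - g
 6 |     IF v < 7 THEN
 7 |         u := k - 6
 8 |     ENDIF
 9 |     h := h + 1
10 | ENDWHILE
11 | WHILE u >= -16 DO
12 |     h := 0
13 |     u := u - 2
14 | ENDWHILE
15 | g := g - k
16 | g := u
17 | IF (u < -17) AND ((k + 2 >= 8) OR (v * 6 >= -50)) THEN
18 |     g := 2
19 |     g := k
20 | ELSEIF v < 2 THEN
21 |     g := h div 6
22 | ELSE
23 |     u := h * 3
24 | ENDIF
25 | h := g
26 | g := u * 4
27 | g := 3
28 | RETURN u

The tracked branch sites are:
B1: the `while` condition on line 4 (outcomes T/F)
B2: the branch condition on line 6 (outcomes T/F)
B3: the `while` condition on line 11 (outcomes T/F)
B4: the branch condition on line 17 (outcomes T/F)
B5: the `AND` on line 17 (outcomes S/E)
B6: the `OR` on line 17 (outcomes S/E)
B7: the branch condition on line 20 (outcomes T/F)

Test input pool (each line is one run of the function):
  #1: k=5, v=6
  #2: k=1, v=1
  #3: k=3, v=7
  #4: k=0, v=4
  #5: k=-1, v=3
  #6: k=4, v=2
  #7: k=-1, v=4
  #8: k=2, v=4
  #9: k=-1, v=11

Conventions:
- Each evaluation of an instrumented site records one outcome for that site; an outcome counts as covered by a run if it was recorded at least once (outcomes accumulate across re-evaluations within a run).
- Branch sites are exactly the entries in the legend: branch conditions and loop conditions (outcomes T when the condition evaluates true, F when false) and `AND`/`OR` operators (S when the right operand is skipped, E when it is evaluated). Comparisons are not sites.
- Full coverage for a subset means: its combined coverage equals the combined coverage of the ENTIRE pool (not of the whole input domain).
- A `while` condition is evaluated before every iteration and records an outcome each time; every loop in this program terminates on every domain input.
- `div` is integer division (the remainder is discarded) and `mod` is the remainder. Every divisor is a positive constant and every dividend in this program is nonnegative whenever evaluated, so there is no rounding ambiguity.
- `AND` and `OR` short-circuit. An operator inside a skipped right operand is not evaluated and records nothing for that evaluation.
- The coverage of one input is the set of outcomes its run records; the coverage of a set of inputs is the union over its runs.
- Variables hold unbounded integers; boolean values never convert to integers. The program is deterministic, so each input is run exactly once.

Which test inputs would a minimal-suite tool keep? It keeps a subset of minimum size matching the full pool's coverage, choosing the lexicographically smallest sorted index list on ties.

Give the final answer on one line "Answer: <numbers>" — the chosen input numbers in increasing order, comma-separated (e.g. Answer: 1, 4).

#1 (k=5, v=6) -> B1->T, B2->T, B1->T, B2->T, B1->F, B3->T, B3->T, B3->T, B3->T, B3->T, B3->T, B3->T, B3->T, B3->F, ...; covered: B1=T, B1=F, B2=T, B3=T, B3=F, B4=F, B5=S, B7=F
#2 (k=1, v=1) -> B1->T, B2->T, B1->T, B2->T, B1->F, B3->T, B3->T, B3->T, B3->T, B3->T, B3->T, B3->F, B5->S, B4->F, ...; covered: B1=T, B1=F, B2=T, B3=T, B3=F, B4=F, B5=S, B7=T
#3 (k=3, v=7) -> B1->T, B2->F, B1->T, B2->F, B1->F, B3->T, B3->T, B3->T, B3->T, B3->T, B3->T, B3->T, B3->T, B3->F, ...; covered: B1=T, B1=F, B2=F, B3=T, B3=F, B4=T, B5=E, B6=E
#4 (k=0, v=4) -> B1->T, B2->T, B1->T, B2->T, B1->F, B3->T, B3->T, B3->T, B3->T, B3->T, B3->T, B3->F, B5->E, B6->E, ...; covered: B1=T, B1=F, B2=T, B3=T, B3=F, B4=T, B5=E, B6=E
#5 (k=-1, v=3) -> B1->T, B2->T, B1->T, B2->T, B1->F, B3->T, B3->T, B3->T, B3->T, B3->T, B3->F, B5->S, B4->F, B7->F; covered: B1=T, B1=F, B2=T, B3=T, B3=F, B4=F, B5=S, B7=F
#6 (k=4, v=2) -> B1->T, B2->T, B1->T, B2->T, B1->F, B3->T, B3->T, B3->T, B3->T, B3->T, B3->T, B3->T, B3->T, B3->F, ...; covered: B1=T, B1=F, B2=T, B3=T, B3=F, B4=T, B5=E, B6=E
#7 (k=-1, v=4) -> B1->T, B2->T, B1->T, B2->T, B1->F, B3->T, B3->T, B3->T, B3->T, B3->T, B3->F, B5->S, B4->F, B7->F; covered: B1=T, B1=F, B2=T, B3=T, B3=F, B4=F, B5=S, B7=F
#8 (k=2, v=4) -> B1->T, B2->T, B1->T, B2->T, B1->F, B3->T, B3->T, B3->T, B3->T, B3->T, B3->T, B3->T, B3->F, B5->E, ...; covered: B1=T, B1=F, B2=T, B3=T, B3=F, B4=T, B5=E, B6=E
#9 (k=-1, v=11) -> B1->T, B2->F, B1->T, B2->F, B1->F, B3->T, B3->T, B3->T, B3->T, B3->T, B3->T, B3->T, B3->T, B3->F, ...; covered: B1=T, B1=F, B2=F, B3=T, B3=F, B4=T, B5=E, B6=E
the full pool covers 13 outcomes: B1=T, B1=F, B2=T, B2=F, B3=T, B3=F, B4=T, B4=F, B5=S, B5=E, B6=E, B7=T, B7=F
no size-1 subset reaches all 13 outcomes (best union: 8/13)
no size-2 subset reaches all 13 outcomes (best union: 12/13)
at size 3, {1, 2, 3} reaches all 13 outcomes; every lexicographically earlier size-3 subset fails

Answer: 1, 2, 3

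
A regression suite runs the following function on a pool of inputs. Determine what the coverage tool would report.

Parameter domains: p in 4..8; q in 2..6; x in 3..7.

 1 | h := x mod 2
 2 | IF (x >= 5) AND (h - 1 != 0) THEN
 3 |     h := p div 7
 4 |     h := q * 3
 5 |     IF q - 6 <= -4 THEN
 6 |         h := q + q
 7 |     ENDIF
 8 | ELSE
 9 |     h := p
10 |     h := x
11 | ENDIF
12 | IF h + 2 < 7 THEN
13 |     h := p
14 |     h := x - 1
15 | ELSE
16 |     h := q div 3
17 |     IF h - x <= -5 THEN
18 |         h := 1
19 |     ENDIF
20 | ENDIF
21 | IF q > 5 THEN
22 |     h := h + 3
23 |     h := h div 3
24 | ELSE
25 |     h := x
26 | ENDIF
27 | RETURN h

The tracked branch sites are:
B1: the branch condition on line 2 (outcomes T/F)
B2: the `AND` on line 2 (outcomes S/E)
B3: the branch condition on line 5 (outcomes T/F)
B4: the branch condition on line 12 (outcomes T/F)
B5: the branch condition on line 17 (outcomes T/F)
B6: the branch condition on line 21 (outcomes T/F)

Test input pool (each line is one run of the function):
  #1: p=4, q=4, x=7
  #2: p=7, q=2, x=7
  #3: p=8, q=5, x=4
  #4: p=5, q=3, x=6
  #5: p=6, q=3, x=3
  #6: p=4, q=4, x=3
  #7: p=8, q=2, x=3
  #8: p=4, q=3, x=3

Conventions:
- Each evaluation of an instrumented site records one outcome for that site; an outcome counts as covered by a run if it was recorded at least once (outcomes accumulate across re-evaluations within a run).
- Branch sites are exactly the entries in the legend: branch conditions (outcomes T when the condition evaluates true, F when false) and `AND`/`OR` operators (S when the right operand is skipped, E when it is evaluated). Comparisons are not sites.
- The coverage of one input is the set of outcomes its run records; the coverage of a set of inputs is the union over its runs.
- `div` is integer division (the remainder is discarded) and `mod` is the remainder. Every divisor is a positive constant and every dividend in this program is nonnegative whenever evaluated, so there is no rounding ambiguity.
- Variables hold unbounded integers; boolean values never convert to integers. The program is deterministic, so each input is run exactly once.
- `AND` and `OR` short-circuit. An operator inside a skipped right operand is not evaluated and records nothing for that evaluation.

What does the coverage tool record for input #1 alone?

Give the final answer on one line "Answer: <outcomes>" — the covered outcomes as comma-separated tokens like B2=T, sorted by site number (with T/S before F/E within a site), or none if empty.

Simulating input #1 (p=4, q=4, x=7) step by step:
  B2->E, B1->F, B4->F, B5->T, B6->F
distinct outcomes covered: B1=F, B2=E, B4=F, B5=T, B6=F

Answer: B1=F, B2=E, B4=F, B5=T, B6=F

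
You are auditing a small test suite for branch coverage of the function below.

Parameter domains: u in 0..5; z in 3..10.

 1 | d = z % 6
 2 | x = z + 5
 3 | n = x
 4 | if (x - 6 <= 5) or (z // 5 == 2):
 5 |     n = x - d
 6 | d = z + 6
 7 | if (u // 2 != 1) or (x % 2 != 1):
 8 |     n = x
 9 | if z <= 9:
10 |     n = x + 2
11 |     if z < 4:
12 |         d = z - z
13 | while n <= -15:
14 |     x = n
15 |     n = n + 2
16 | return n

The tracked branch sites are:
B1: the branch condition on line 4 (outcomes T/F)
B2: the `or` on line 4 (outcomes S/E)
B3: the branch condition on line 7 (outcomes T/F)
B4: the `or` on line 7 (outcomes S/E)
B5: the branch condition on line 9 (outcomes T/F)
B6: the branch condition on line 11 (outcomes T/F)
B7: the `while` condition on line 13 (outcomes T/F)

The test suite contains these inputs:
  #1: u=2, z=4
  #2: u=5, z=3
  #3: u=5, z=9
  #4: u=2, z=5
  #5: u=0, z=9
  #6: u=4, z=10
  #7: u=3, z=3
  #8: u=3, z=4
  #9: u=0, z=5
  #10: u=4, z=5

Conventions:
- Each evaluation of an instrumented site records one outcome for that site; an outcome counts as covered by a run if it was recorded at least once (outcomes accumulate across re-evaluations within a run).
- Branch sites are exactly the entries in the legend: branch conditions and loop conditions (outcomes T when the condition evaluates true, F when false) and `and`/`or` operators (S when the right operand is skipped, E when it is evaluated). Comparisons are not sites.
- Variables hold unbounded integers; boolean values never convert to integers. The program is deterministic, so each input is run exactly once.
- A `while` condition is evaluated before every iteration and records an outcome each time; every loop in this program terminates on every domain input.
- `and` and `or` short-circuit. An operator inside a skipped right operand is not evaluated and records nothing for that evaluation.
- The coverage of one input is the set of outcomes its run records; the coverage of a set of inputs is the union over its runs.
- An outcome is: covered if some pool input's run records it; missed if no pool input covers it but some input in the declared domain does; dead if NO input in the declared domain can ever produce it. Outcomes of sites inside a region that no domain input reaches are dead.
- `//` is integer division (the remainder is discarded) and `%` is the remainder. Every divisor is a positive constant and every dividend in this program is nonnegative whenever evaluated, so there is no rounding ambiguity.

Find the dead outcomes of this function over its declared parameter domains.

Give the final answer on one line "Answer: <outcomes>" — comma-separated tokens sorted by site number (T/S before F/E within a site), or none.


sweeping the full domain (48 inputs) for each outcome:
  B7=T: no domain input ever produces it -> dead
  reachable outcomes have witnesses, e.g. B1=T (e.g. u=0, z=3), B1=F (e.g. u=0, z=7), B2=S (e.g. u=0, z=3), B2=E (e.g. u=0, z=7)
Answer: B7=T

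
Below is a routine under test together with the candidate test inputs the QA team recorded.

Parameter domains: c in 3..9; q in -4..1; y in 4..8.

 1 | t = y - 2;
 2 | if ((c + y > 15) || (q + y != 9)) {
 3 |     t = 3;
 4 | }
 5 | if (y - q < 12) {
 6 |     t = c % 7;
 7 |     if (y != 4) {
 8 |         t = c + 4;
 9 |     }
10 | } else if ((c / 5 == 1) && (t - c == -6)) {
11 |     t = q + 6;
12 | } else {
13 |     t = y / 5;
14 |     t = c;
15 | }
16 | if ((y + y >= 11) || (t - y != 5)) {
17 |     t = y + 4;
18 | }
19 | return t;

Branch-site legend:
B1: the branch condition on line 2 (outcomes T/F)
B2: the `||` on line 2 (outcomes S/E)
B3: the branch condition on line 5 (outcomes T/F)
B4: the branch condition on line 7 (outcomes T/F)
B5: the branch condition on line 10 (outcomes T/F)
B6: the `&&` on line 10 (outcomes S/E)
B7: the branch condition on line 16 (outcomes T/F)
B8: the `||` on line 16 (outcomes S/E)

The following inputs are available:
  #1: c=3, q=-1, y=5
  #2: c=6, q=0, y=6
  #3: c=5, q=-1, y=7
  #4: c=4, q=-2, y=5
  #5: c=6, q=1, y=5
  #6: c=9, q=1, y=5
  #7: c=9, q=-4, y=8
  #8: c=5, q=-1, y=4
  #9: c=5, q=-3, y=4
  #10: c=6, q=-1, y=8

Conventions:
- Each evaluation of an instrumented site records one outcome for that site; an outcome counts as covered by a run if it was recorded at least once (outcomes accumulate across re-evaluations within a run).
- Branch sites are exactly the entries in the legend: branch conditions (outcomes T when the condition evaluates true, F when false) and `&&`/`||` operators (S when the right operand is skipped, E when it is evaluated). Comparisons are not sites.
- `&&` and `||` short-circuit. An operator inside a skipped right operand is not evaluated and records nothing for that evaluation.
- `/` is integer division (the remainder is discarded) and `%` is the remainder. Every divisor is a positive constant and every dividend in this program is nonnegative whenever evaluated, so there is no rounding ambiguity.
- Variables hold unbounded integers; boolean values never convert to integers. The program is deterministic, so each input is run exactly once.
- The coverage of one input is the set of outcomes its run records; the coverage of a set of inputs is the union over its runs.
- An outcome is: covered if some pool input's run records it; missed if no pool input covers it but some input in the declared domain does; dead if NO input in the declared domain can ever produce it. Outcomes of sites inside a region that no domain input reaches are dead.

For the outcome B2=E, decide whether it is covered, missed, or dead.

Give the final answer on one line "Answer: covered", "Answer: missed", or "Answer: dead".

B2=E is recorded by pool input(s) 1, 2, 3, 4, 5, 6, 8, 9, 10 -> covered

Answer: covered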